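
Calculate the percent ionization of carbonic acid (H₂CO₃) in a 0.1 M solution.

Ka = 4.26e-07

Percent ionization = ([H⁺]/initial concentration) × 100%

Using Ka equilibrium: x² + Ka×x - Ka×C = 0. Solving: [H⁺] = 2.0618e-04. Percent = (2.0618e-04/0.1) × 100

Percent ionization = 0.206%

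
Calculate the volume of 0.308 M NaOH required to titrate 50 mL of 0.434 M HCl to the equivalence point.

At equivalence: moles acid = moles base. moles HCl = 0.434 × 50/1000 = 0.0217 mol. V_base = moles / 0.308 × 1000 = 70.5 mL.

V_{base} = 70.5 mL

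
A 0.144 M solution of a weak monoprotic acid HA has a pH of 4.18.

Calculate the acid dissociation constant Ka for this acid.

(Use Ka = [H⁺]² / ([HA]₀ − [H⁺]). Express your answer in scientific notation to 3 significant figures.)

[H⁺] = 10^(−pH) = 10^(−4.18) = 6.607e-05 M. For HA ⇌ H⁺ + A⁻, Ka = [H⁺][A⁻]/[HA] = [H⁺]² / ([HA]₀ − [H⁺]) = (6.607e-05)² / (0.144 − 6.607e-05) = 3.03e-08.

K_a = 3.03e-08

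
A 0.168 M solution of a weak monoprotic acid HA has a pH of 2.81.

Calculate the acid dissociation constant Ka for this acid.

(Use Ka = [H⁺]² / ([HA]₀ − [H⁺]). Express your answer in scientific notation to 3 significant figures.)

[H⁺] = 10^(−pH) = 10^(−2.81) = 1.549e-03 M. For HA ⇌ H⁺ + A⁻, Ka = [H⁺][A⁻]/[HA] = [H⁺]² / ([HA]₀ − [H⁺]) = (1.549e-03)² / (0.168 − 1.549e-03) = 1.44e-05.

K_a = 1.44e-05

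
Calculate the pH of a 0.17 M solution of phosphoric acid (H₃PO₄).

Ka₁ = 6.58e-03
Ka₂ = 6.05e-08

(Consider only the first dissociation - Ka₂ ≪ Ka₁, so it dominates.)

First dissociation dominates. From Ka₁ = [H⁺][HA⁻]/[H₂A], x² + Ka₁·x − Ka₁·C = 0 with C = 0.17 M and Ka₁ = 6.58e-03. Solving: [H⁺] = (−Ka₁ + √(Ka₁² + 4·Ka₁·C)) / 2 = 3.0317e-02 M. pH = -log(3.0317e-02) = 1.52.

pH = 1.52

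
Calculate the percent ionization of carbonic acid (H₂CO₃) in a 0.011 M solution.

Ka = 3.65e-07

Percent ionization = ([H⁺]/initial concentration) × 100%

Using Ka equilibrium: x² + Ka×x - Ka×C = 0. Solving: [H⁺] = 6.3182e-05. Percent = (6.3182e-05/0.011) × 100

Percent ionization = 0.574%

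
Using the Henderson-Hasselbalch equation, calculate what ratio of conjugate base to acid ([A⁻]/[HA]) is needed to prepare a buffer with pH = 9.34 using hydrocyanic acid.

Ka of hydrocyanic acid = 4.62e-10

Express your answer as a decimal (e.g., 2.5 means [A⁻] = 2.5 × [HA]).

pKa = -log(4.62e-10) = 9.3354. pH = pKa + log([A⁻]/[HA]), so log([A⁻]/[HA]) = pH − pKa = 9.34 − 9.3354 = 0.0046. [A⁻]/[HA] = 10^(0.0046) = 1.01

[A⁻]/[HA] = 1.01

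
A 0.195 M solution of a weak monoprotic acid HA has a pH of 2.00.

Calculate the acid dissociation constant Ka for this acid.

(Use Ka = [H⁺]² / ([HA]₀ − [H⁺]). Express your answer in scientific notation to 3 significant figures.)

[H⁺] = 10^(−pH) = 10^(−2.00) = 1.000e-02 M. For HA ⇌ H⁺ + A⁻, Ka = [H⁺][A⁻]/[HA] = [H⁺]² / ([HA]₀ − [H⁺]) = (1.000e-02)² / (0.195 − 1.000e-02) = 5.41e-04.

K_a = 5.41e-04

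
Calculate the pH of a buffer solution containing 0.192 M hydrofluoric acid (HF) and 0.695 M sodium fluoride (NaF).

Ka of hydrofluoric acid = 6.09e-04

pKa = -log(6.09e-04) = 3.22. pH = pKa + log([A⁻]/[HA]) = 3.22 + log(0.695/0.192)

pH = 3.77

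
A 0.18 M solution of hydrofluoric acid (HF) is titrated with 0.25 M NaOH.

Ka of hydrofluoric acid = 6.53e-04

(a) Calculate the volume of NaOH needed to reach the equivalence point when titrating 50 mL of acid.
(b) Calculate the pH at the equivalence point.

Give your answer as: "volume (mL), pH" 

moles acid = 0.18 × 50/1000 = 0.009 mol; V_base = moles/0.25 × 1000 = 36.0 mL. At equivalence only the conjugate base is present: [A⁻] = 0.009/0.086 = 1.0465e-01 M. Kb = Kw/Ka = 1.53e-11; [OH⁻] = √(Kb × [A⁻]) = 1.2659e-06; pOH = 5.90; pH = 14 - pOH = 8.10.

V = 36.0 mL, pH = 8.10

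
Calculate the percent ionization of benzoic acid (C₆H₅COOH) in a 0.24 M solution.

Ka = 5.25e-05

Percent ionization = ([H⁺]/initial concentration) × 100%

Using Ka equilibrium: x² + Ka×x - Ka×C = 0. Solving: [H⁺] = 3.5235e-03. Percent = (3.5235e-03/0.24) × 100

Percent ionization = 1.47%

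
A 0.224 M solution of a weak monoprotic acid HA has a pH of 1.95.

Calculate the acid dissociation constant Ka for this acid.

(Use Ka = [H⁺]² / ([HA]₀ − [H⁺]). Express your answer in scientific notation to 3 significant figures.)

[H⁺] = 10^(−pH) = 10^(−1.95) = 1.122e-02 M. For HA ⇌ H⁺ + A⁻, Ka = [H⁺][A⁻]/[HA] = [H⁺]² / ([HA]₀ − [H⁺]) = (1.122e-02)² / (0.224 − 1.122e-02) = 5.92e-04.

K_a = 5.92e-04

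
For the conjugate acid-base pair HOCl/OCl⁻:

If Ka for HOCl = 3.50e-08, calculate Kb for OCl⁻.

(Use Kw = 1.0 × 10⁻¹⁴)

For a conjugate pair Ka × Kb = Kw, so Kb = Kw/Ka = 1.0 × 10⁻¹⁴ / 3.50e-08 = 2.86e-07.

K_b = 2.86e-07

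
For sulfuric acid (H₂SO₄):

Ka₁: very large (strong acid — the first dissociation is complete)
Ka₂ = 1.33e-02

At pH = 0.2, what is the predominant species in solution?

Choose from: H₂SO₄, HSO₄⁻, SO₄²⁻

The first dissociation is complete, so H₂SO₄ itself is never the predominant species in water; pKa₂ = -log(1.33e-02) = 1.88. For a polyprotic acid the predominant species crosses at each pKa: below pKa_n the protonated form dominates, above it the deprotonated form does. At pH = 0.2, the predominant species is HSO₄⁻.

HSO₄⁻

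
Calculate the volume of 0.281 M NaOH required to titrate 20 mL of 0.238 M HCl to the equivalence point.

At equivalence: moles acid = moles base. moles HCl = 0.238 × 20/1000 = 0.00476 mol. V_base = moles / 0.281 × 1000 = 16.9 mL.

V_{base} = 16.9 mL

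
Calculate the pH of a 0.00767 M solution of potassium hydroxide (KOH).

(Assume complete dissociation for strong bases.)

[OH⁻] = 0.00767 M for strong base. pOH = -log[OH⁻] = 2.12, pH = 14 - pOH

pH = 11.88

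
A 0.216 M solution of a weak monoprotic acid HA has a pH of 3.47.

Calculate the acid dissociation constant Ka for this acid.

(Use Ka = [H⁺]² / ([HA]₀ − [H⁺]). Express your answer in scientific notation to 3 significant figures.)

[H⁺] = 10^(−pH) = 10^(−3.47) = 3.388e-04 M. For HA ⇌ H⁺ + A⁻, Ka = [H⁺][A⁻]/[HA] = [H⁺]² / ([HA]₀ − [H⁺]) = (3.388e-04)² / (0.216 − 3.388e-04) = 5.32e-07.

K_a = 5.32e-07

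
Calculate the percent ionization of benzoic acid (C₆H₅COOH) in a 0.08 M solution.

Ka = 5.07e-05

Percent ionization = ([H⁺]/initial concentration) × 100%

Using Ka equilibrium: x² + Ka×x - Ka×C = 0. Solving: [H⁺] = 1.9888e-03. Percent = (1.9888e-03/0.08) × 100

Percent ionization = 2.49%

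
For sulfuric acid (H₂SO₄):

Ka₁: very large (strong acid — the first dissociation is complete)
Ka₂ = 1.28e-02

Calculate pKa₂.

pKa₂ = -log(Ka₂) = -log(1.28e-02) = 1.89.

pK_{a2} = 1.89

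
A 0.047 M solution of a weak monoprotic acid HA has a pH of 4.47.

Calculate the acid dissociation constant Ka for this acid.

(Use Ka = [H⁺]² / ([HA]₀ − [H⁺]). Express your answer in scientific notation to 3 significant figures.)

[H⁺] = 10^(−pH) = 10^(−4.47) = 3.388e-05 M. For HA ⇌ H⁺ + A⁻, Ka = [H⁺][A⁻]/[HA] = [H⁺]² / ([HA]₀ − [H⁺]) = (3.388e-05)² / (0.047 − 3.388e-05) = 2.44e-08.

K_a = 2.44e-08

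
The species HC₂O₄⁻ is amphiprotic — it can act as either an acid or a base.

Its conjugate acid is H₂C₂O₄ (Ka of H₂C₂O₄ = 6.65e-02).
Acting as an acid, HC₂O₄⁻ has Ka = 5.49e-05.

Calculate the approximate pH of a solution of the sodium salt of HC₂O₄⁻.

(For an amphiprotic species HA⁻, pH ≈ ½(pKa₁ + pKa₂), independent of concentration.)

pKa₁ = -log(6.65e-02) = 1.18; pKa₂ = -log(5.49e-05) = 4.26. For an amphiprotic species, pH ≈ ½(pKa₁ + pKa₂) = ½(1.18 + 4.26) = 2.72.

pH = 2.72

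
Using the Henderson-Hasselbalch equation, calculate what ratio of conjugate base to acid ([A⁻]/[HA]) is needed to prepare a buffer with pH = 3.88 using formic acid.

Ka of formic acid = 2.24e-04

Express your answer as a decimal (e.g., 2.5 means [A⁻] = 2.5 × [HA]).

pKa = -log(2.24e-04) = 3.6498. pH = pKa + log([A⁻]/[HA]), so log([A⁻]/[HA]) = pH − pKa = 3.88 − 3.6498 = 0.2302. [A⁻]/[HA] = 10^(0.2302) = 1.70

[A⁻]/[HA] = 1.70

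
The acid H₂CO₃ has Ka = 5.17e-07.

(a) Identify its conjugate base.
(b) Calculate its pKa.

(a) The conjugate base is formed by removing one H⁺ from H₂CO₃, giving HCO₃⁻. (b) pKa = -log(Ka) = -log(5.17e-07) = 6.29.

Conjugate base: HCO₃⁻; pK_a = 6.29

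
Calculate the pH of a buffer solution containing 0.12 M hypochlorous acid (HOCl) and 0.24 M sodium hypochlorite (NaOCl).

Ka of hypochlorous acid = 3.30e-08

pKa = -log(3.30e-08) = 7.48. pH = pKa + log([A⁻]/[HA]) = 7.48 + log(0.24/0.12)

pH = 7.78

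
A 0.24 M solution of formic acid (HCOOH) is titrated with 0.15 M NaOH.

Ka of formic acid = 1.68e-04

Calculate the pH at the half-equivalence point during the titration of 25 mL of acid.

At half-equivalence [HA] = [A⁻], so Henderson-Hasselbalch gives pH = pKa = -log(1.68e-04) = 3.77.

pH = pKa = 3.77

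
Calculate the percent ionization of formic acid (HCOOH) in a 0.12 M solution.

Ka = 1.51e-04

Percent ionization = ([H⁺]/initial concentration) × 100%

Using Ka equilibrium: x² + Ka×x - Ka×C = 0. Solving: [H⁺] = 4.1819e-03. Percent = (4.1819e-03/0.12) × 100

Percent ionization = 3.48%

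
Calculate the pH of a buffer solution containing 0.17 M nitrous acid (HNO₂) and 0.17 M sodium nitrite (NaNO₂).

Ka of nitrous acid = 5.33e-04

pKa = -log(5.33e-04) = 3.27. pH = pKa + log([A⁻]/[HA]) = 3.27 + log(0.17/0.17)

pH = 3.27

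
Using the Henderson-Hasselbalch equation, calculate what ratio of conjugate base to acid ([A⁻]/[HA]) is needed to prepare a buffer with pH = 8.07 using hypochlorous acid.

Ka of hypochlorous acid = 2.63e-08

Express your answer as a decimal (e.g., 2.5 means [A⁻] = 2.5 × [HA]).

pKa = -log(2.63e-08) = 7.5800. pH = pKa + log([A⁻]/[HA]), so log([A⁻]/[HA]) = pH − pKa = 8.07 − 7.5800 = 0.4900. [A⁻]/[HA] = 10^(0.4900) = 3.09

[A⁻]/[HA] = 3.09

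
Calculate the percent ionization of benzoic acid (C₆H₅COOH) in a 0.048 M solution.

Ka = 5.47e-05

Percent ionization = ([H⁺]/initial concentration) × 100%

Using Ka equilibrium: x² + Ka×x - Ka×C = 0. Solving: [H⁺] = 1.5933e-03. Percent = (1.5933e-03/0.048) × 100

Percent ionization = 3.32%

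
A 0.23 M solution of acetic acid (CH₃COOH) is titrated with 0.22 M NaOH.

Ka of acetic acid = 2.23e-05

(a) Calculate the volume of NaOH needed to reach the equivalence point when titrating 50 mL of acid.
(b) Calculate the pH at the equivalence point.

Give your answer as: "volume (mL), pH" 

moles acid = 0.23 × 50/1000 = 0.0115 mol; V_base = moles/0.22 × 1000 = 52.3 mL. At equivalence only the conjugate base is present: [A⁻] = 0.0115/0.102 = 1.1244e-01 M. Kb = Kw/Ka = 4.48e-10; [OH⁻] = √(Kb × [A⁻]) = 7.1010e-06; pOH = 5.15; pH = 14 - pOH = 8.85.

V = 52.3 mL, pH = 8.85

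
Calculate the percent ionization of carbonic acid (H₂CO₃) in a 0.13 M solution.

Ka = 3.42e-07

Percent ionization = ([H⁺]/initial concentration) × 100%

Using Ka equilibrium: x² + Ka×x - Ka×C = 0. Solving: [H⁺] = 2.1068e-04. Percent = (2.1068e-04/0.13) × 100

Percent ionization = 0.162%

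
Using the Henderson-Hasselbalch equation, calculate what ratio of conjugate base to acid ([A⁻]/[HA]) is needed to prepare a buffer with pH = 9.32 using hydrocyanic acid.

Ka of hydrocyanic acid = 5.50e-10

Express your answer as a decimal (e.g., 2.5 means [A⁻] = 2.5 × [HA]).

pKa = -log(5.50e-10) = 9.2596. pH = pKa + log([A⁻]/[HA]), so log([A⁻]/[HA]) = pH − pKa = 9.32 − 9.2596 = 0.0604. [A⁻]/[HA] = 10^(0.0604) = 1.15

[A⁻]/[HA] = 1.15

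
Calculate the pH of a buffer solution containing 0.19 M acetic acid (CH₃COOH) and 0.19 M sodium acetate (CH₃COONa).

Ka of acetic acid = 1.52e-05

pKa = -log(1.52e-05) = 4.82. pH = pKa + log([A⁻]/[HA]) = 4.82 + log(0.19/0.19)

pH = 4.82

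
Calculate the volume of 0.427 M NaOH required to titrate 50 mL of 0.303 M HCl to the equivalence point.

At equivalence: moles acid = moles base. moles HCl = 0.303 × 50/1000 = 0.01515 mol. V_base = moles / 0.427 × 1000 = 35.5 mL.

V_{base} = 35.5 mL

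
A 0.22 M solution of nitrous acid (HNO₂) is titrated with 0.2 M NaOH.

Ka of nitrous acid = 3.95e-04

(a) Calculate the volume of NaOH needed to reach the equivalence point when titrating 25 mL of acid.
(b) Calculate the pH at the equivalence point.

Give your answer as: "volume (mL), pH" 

moles acid = 0.22 × 25/1000 = 0.0055 mol; V_base = moles/0.2 × 1000 = 27.5 mL. At equivalence only the conjugate base is present: [A⁻] = 0.0055/0.052 = 1.0476e-01 M. Kb = Kw/Ka = 2.53e-11; [OH⁻] = √(Kb × [A⁻]) = 1.6286e-06; pOH = 5.79; pH = 14 - pOH = 8.21.

V = 27.5 mL, pH = 8.21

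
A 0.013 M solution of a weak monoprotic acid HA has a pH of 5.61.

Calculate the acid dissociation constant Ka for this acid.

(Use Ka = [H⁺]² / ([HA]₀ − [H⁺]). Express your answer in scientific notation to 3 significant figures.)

[H⁺] = 10^(−pH) = 10^(−5.61) = 2.455e-06 M. For HA ⇌ H⁺ + A⁻, Ka = [H⁺][A⁻]/[HA] = [H⁺]² / ([HA]₀ − [H⁺]) = (2.455e-06)² / (0.013 − 2.455e-06) = 4.64e-10.

K_a = 4.64e-10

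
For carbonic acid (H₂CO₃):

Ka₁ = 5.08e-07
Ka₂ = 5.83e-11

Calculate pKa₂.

pKa₂ = -log(Ka₂) = -log(5.83e-11) = 10.23.

pK_{a2} = 10.23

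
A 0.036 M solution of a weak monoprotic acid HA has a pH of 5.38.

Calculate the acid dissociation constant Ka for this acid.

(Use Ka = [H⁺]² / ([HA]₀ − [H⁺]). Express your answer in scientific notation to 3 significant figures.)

[H⁺] = 10^(−pH) = 10^(−5.38) = 4.169e-06 M. For HA ⇌ H⁺ + A⁻, Ka = [H⁺][A⁻]/[HA] = [H⁺]² / ([HA]₀ − [H⁺]) = (4.169e-06)² / (0.036 − 4.169e-06) = 4.83e-10.

K_a = 4.83e-10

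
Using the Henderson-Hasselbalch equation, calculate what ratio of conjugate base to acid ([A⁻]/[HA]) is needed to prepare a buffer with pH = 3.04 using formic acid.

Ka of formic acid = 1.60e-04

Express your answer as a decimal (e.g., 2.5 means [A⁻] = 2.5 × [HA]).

pKa = -log(1.60e-04) = 3.7959. pH = pKa + log([A⁻]/[HA]), so log([A⁻]/[HA]) = pH − pKa = 3.04 − 3.7959 = -0.7559. [A⁻]/[HA] = 10^(-0.7559) = 0.175

[A⁻]/[HA] = 0.175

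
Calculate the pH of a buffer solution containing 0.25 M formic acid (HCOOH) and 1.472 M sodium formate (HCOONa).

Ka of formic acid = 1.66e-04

pKa = -log(1.66e-04) = 3.78. pH = pKa + log([A⁻]/[HA]) = 3.78 + log(1.472/0.25)

pH = 4.55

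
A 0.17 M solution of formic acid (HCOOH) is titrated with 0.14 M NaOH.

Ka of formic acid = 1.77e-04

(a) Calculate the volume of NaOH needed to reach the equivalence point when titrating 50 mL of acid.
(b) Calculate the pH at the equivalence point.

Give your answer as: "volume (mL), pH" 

moles acid = 0.17 × 50/1000 = 0.0085 mol; V_base = moles/0.14 × 1000 = 60.7 mL. At equivalence only the conjugate base is present: [A⁻] = 0.0085/0.111 = 7.6774e-02 M. Kb = Kw/Ka = 5.65e-11; [OH⁻] = √(Kb × [A⁻]) = 2.0827e-06; pOH = 5.68; pH = 14 - pOH = 8.32.

V = 60.7 mL, pH = 8.32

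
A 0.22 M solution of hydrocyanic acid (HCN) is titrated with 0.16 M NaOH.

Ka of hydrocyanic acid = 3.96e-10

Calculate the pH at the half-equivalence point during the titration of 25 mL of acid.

At half-equivalence [HA] = [A⁻], so Henderson-Hasselbalch gives pH = pKa = -log(3.96e-10) = 9.40.

pH = pKa = 9.40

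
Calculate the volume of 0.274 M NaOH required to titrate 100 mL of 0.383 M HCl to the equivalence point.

At equivalence: moles acid = moles base. moles HCl = 0.383 × 100/1000 = 0.0383 mol. V_base = moles / 0.274 × 1000 = 139.8 mL.

V_{base} = 139.8 mL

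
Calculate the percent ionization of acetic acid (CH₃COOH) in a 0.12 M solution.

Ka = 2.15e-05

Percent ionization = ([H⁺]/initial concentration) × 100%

Using Ka equilibrium: x² + Ka×x - Ka×C = 0. Solving: [H⁺] = 1.5955e-03. Percent = (1.5955e-03/0.12) × 100

Percent ionization = 1.33%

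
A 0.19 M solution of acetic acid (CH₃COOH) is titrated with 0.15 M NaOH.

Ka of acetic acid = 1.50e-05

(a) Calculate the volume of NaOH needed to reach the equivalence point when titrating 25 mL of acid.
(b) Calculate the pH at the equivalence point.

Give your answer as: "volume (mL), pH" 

moles acid = 0.19 × 25/1000 = 0.00475 mol; V_base = moles/0.15 × 1000 = 31.7 mL. At equivalence only the conjugate base is present: [A⁻] = 0.00475/0.057 = 8.3824e-02 M. Kb = Kw/Ka = 6.67e-10; [OH⁻] = √(Kb × [A⁻]) = 7.4755e-06; pOH = 5.13; pH = 14 - pOH = 8.87.

V = 31.7 mL, pH = 8.87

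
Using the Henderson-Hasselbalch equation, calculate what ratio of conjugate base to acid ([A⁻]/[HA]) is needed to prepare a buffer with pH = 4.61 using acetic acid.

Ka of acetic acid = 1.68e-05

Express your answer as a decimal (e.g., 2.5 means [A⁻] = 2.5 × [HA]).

pKa = -log(1.68e-05) = 4.7747. pH = pKa + log([A⁻]/[HA]), so log([A⁻]/[HA]) = pH − pKa = 4.61 − 4.7747 = -0.1647. [A⁻]/[HA] = 10^(-0.1647) = 0.684

[A⁻]/[HA] = 0.684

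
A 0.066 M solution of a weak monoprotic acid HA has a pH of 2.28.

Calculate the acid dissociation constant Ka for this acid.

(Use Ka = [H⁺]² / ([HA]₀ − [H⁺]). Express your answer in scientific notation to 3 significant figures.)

[H⁺] = 10^(−pH) = 10^(−2.28) = 5.248e-03 M. For HA ⇌ H⁺ + A⁻, Ka = [H⁺][A⁻]/[HA] = [H⁺]² / ([HA]₀ − [H⁺]) = (5.248e-03)² / (0.066 − 5.248e-03) = 4.53e-04.

K_a = 4.53e-04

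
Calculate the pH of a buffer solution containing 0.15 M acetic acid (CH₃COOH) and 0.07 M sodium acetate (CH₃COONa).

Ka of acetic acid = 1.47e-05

pKa = -log(1.47e-05) = 4.83. pH = pKa + log([A⁻]/[HA]) = 4.83 + log(0.07/0.15)

pH = 4.50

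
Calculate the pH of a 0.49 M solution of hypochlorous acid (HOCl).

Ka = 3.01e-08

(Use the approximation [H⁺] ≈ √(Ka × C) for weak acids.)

[H⁺] = √(Ka × C) = √(3.01e-08 × 0.49) = 1.2145e-04. pH = -log(1.2145e-04)

pH = 3.92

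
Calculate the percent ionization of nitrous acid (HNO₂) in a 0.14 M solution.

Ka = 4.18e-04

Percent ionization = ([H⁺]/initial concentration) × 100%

Using Ka equilibrium: x² + Ka×x - Ka×C = 0. Solving: [H⁺] = 7.4437e-03. Percent = (7.4437e-03/0.14) × 100

Percent ionization = 5.32%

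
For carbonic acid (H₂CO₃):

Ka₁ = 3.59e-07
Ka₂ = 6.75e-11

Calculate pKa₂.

pKa₂ = -log(Ka₂) = -log(6.75e-11) = 10.17.

pK_{a2} = 10.17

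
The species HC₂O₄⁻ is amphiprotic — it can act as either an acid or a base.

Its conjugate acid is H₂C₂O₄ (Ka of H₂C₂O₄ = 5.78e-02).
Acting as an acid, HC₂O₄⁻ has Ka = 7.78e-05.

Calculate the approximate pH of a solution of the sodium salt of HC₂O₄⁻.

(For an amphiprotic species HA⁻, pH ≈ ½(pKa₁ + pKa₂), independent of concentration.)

pKa₁ = -log(5.78e-02) = 1.24; pKa₂ = -log(7.78e-05) = 4.11. For an amphiprotic species, pH ≈ ½(pKa₁ + pKa₂) = ½(1.24 + 4.11) = 2.67.

pH = 2.67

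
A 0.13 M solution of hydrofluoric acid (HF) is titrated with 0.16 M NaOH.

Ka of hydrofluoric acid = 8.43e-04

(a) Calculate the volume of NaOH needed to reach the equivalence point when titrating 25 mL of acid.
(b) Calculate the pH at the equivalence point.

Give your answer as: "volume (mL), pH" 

moles acid = 0.13 × 25/1000 = 0.00325 mol; V_base = moles/0.16 × 1000 = 20.3 mL. At equivalence only the conjugate base is present: [A⁻] = 0.00325/0.045 = 7.1724e-02 M. Kb = Kw/Ka = 1.19e-11; [OH⁻] = √(Kb × [A⁻]) = 9.2240e-07; pOH = 6.04; pH = 14 - pOH = 7.96.

V = 20.3 mL, pH = 7.96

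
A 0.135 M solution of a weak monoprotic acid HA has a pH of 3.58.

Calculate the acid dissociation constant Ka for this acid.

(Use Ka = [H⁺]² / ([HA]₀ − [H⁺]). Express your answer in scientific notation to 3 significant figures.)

[H⁺] = 10^(−pH) = 10^(−3.58) = 2.630e-04 M. For HA ⇌ H⁺ + A⁻, Ka = [H⁺][A⁻]/[HA] = [H⁺]² / ([HA]₀ − [H⁺]) = (2.630e-04)² / (0.135 − 2.630e-04) = 5.13e-07.

K_a = 5.13e-07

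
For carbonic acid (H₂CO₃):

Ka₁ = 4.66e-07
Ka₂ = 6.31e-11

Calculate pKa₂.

pKa₂ = -log(Ka₂) = -log(6.31e-11) = 10.20.

pK_{a2} = 10.20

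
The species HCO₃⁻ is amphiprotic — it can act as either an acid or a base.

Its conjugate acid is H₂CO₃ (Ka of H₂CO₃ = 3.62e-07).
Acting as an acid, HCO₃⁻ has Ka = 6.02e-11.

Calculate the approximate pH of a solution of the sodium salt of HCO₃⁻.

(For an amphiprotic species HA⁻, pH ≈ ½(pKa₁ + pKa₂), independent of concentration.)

pKa₁ = -log(3.62e-07) = 6.44; pKa₂ = -log(6.02e-11) = 10.22. For an amphiprotic species, pH ≈ ½(pKa₁ + pKa₂) = ½(6.44 + 10.22) = 8.33.

pH = 8.33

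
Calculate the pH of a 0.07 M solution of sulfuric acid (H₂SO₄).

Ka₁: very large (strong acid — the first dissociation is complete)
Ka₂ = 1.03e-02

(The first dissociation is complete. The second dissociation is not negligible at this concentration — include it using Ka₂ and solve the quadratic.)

First dissociation is complete: [H⁺]₀ = [HSO₄⁻]₀ = C = 0.07 M. Second dissociation HSO₄⁻ ⇌ H⁺ + SO₄²⁻: let x = [SO₄²⁻]. Ka₂ = (C + x)·x / (C − x) = 1.03e-02 → x² + (C + Ka₂)·x − Ka₂·C = 0 → x² + 0.08030·x − 7.210e-04 = 0. x = (−0.08030 + √(0.08030² + 4 × 7.210e-04)) / 2 = 8.1514e-03 M. [H⁺] = C + x = 0.07 + 8.1514e-03 = 7.8151e-02 M. pH = -log(7.8151e-02) = 1.11.

pH = 1.11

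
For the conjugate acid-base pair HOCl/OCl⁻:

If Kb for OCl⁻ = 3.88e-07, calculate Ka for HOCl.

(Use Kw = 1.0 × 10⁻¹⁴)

For a conjugate pair Ka × Kb = Kw, so Ka = Kw/Kb = 1.0 × 10⁻¹⁴ / 3.88e-07 = 2.58e-08.

K_a = 2.58e-08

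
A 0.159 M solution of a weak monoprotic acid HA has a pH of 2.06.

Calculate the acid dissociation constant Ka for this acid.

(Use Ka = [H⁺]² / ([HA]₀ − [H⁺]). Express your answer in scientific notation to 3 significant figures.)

[H⁺] = 10^(−pH) = 10^(−2.06) = 8.710e-03 M. For HA ⇌ H⁺ + A⁻, Ka = [H⁺][A⁻]/[HA] = [H⁺]² / ([HA]₀ − [H⁺]) = (8.710e-03)² / (0.159 − 8.710e-03) = 5.05e-04.

K_a = 5.05e-04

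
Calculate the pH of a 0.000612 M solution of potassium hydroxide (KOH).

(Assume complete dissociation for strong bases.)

[OH⁻] = 0.000612 M for strong base. pOH = -log[OH⁻] = 3.21, pH = 14 - pOH

pH = 10.79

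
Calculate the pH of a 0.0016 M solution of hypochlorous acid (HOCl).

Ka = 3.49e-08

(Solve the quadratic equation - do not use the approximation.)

x² + Ka×x - Ka×C = 0. Using quadratic formula: [H⁺] = 7.4552e-06

pH = 5.13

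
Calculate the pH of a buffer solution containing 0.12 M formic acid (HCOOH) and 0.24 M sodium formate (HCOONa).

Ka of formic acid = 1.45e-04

pKa = -log(1.45e-04) = 3.84. pH = pKa + log([A⁻]/[HA]) = 3.84 + log(0.24/0.12)

pH = 4.14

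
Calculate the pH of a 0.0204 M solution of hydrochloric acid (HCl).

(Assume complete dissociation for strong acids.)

[H⁺] = 0.0204 M for strong acid. pH = -log[H⁺] = -log(0.0204)

pH = 1.69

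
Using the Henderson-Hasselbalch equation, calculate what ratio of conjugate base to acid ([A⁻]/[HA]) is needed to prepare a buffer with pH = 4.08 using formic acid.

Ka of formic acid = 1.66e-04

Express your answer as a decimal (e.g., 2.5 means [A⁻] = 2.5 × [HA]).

pKa = -log(1.66e-04) = 3.7799. pH = pKa + log([A⁻]/[HA]), so log([A⁻]/[HA]) = pH − pKa = 4.08 − 3.7799 = 0.3001. [A⁻]/[HA] = 10^(0.3001) = 2.00

[A⁻]/[HA] = 2.00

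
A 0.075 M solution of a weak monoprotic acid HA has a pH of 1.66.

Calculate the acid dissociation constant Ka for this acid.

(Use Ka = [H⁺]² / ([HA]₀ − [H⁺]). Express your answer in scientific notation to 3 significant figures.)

[H⁺] = 10^(−pH) = 10^(−1.66) = 2.188e-02 M. For HA ⇌ H⁺ + A⁻, Ka = [H⁺][A⁻]/[HA] = [H⁺]² / ([HA]₀ − [H⁺]) = (2.188e-02)² / (0.075 − 2.188e-02) = 9.01e-03.

K_a = 9.01e-03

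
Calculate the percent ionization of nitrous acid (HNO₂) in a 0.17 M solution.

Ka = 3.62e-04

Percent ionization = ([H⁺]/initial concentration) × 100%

Using Ka equilibrium: x² + Ka×x - Ka×C = 0. Solving: [H⁺] = 7.6658e-03. Percent = (7.6658e-03/0.17) × 100

Percent ionization = 4.51%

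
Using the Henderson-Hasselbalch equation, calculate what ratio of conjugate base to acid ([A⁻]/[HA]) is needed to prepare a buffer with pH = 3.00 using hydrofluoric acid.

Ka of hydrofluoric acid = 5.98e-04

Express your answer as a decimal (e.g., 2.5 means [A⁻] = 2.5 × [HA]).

pKa = -log(5.98e-04) = 3.2233. pH = pKa + log([A⁻]/[HA]), so log([A⁻]/[HA]) = pH − pKa = 3.00 − 3.2233 = -0.2233. [A⁻]/[HA] = 10^(-0.2233) = 0.598

[A⁻]/[HA] = 0.598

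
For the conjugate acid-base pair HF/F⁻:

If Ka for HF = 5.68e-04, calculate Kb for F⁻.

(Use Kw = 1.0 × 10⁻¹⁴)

For a conjugate pair Ka × Kb = Kw, so Kb = Kw/Ka = 1.0 × 10⁻¹⁴ / 5.68e-04 = 1.76e-11.

K_b = 1.76e-11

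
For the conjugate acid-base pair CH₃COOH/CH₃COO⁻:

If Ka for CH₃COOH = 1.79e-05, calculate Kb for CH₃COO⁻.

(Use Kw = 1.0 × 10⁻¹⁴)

For a conjugate pair Ka × Kb = Kw, so Kb = Kw/Ka = 1.0 × 10⁻¹⁴ / 1.79e-05 = 5.59e-10.

K_b = 5.59e-10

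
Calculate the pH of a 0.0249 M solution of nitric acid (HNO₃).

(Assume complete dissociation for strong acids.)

[H⁺] = 0.0249 M for strong acid. pH = -log[H⁺] = -log(0.0249)

pH = 1.60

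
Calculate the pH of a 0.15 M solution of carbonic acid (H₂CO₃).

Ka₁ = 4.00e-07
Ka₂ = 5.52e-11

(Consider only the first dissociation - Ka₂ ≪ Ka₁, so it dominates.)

First dissociation dominates. From Ka₁ = [H⁺][HA⁻]/[H₂A], x² + Ka₁·x − Ka₁·C = 0 with C = 0.15 M and Ka₁ = 4.00e-07. Solving: [H⁺] = (−Ka₁ + √(Ka₁² + 4·Ka₁·C)) / 2 = 2.4475e-04 M. pH = -log(2.4475e-04) = 3.61.

pH = 3.61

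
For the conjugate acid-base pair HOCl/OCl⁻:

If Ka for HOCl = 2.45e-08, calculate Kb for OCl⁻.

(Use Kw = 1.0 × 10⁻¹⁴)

For a conjugate pair Ka × Kb = Kw, so Kb = Kw/Ka = 1.0 × 10⁻¹⁴ / 2.45e-08 = 4.08e-07.

K_b = 4.08e-07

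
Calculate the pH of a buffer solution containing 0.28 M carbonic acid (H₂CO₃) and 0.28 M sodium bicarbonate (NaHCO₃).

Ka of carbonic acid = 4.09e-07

pKa = -log(4.09e-07) = 6.39. pH = pKa + log([A⁻]/[HA]) = 6.39 + log(0.28/0.28)

pH = 6.39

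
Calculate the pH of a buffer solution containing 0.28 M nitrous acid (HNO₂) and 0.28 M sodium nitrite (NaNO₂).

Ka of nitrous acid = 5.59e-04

pKa = -log(5.59e-04) = 3.25. pH = pKa + log([A⁻]/[HA]) = 3.25 + log(0.28/0.28)

pH = 3.25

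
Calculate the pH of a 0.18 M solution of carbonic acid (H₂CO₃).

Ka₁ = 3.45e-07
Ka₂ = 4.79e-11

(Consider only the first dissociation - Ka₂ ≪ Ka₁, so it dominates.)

First dissociation dominates. From Ka₁ = [H⁺][HA⁻]/[H₂A], x² + Ka₁·x − Ka₁·C = 0 with C = 0.18 M and Ka₁ = 3.45e-07. Solving: [H⁺] = (−Ka₁ + √(Ka₁² + 4·Ka₁·C)) / 2 = 2.4903e-04 M. pH = -log(2.4903e-04) = 3.60.

pH = 3.60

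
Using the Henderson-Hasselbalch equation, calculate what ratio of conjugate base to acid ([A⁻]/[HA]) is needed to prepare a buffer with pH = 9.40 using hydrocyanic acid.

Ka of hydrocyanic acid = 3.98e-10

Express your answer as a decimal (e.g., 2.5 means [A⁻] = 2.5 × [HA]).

pKa = -log(3.98e-10) = 9.4001. pH = pKa + log([A⁻]/[HA]), so log([A⁻]/[HA]) = pH − pKa = 9.40 − 9.4001 = -0.0001. [A⁻]/[HA] = 10^(-0.0001) = 1.00

[A⁻]/[HA] = 1.00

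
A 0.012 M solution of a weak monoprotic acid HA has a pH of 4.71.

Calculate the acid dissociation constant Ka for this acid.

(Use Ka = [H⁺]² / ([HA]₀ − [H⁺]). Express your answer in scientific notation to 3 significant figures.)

[H⁺] = 10^(−pH) = 10^(−4.71) = 1.950e-05 M. For HA ⇌ H⁺ + A⁻, Ka = [H⁺][A⁻]/[HA] = [H⁺]² / ([HA]₀ − [H⁺]) = (1.950e-05)² / (0.012 − 1.950e-05) = 3.17e-08.

K_a = 3.17e-08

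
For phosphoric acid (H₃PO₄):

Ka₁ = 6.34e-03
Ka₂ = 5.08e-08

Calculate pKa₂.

pKa₂ = -log(Ka₂) = -log(5.08e-08) = 7.29.

pK_{a2} = 7.29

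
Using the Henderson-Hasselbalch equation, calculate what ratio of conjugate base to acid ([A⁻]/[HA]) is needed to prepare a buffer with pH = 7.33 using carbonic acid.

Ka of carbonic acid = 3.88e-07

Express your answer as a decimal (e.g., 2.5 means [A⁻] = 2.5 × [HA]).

pKa = -log(3.88e-07) = 6.4112. pH = pKa + log([A⁻]/[HA]), so log([A⁻]/[HA]) = pH − pKa = 7.33 − 6.4112 = 0.9188. [A⁻]/[HA] = 10^(0.9188) = 8.30

[A⁻]/[HA] = 8.30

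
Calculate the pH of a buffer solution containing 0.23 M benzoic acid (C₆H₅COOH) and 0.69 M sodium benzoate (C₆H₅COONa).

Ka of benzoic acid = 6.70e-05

pKa = -log(6.70e-05) = 4.17. pH = pKa + log([A⁻]/[HA]) = 4.17 + log(0.69/0.23)

pH = 4.65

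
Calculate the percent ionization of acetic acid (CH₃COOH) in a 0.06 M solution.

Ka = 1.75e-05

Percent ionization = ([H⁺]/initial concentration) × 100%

Using Ka equilibrium: x² + Ka×x - Ka×C = 0. Solving: [H⁺] = 1.0160e-03. Percent = (1.0160e-03/0.06) × 100

Percent ionization = 1.69%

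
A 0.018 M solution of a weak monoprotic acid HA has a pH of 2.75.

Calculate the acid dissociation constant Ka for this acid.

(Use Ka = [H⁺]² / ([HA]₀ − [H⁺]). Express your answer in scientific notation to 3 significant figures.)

[H⁺] = 10^(−pH) = 10^(−2.75) = 1.778e-03 M. For HA ⇌ H⁺ + A⁻, Ka = [H⁺][A⁻]/[HA] = [H⁺]² / ([HA]₀ − [H⁺]) = (1.778e-03)² / (0.018 − 1.778e-03) = 1.95e-04.

K_a = 1.95e-04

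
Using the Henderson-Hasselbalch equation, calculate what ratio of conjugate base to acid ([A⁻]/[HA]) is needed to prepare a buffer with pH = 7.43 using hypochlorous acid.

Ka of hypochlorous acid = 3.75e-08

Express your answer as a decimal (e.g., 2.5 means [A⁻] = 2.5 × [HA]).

pKa = -log(3.75e-08) = 7.4260. pH = pKa + log([A⁻]/[HA]), so log([A⁻]/[HA]) = pH − pKa = 7.43 − 7.4260 = 0.0040. [A⁻]/[HA] = 10^(0.0040) = 1.01

[A⁻]/[HA] = 1.01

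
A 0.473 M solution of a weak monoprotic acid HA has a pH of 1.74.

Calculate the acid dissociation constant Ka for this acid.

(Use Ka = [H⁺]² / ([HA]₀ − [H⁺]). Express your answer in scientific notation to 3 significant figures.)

[H⁺] = 10^(−pH) = 10^(−1.74) = 1.820e-02 M. For HA ⇌ H⁺ + A⁻, Ka = [H⁺][A⁻]/[HA] = [H⁺]² / ([HA]₀ − [H⁺]) = (1.820e-02)² / (0.473 − 1.820e-02) = 7.28e-04.

K_a = 7.28e-04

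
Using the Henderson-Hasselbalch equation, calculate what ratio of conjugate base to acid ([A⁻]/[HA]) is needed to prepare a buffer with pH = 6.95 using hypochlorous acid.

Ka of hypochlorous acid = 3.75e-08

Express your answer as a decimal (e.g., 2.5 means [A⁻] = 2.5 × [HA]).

pKa = -log(3.75e-08) = 7.4260. pH = pKa + log([A⁻]/[HA]), so log([A⁻]/[HA]) = pH − pKa = 6.95 − 7.4260 = -0.4760. [A⁻]/[HA] = 10^(-0.4760) = 0.334

[A⁻]/[HA] = 0.334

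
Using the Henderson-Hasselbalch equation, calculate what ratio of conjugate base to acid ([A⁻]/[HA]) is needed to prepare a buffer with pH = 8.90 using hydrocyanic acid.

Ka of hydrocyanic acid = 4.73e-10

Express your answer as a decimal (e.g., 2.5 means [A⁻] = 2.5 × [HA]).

pKa = -log(4.73e-10) = 9.3251. pH = pKa + log([A⁻]/[HA]), so log([A⁻]/[HA]) = pH − pKa = 8.90 − 9.3251 = -0.4251. [A⁻]/[HA] = 10^(-0.4251) = 0.376

[A⁻]/[HA] = 0.376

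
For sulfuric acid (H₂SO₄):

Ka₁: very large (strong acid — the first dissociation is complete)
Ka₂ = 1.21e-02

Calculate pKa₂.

pKa₂ = -log(Ka₂) = -log(1.21e-02) = 1.92.

pK_{a2} = 1.92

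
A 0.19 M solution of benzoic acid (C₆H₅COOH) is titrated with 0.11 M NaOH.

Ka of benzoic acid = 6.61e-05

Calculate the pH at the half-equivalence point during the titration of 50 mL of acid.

At half-equivalence [HA] = [A⁻], so Henderson-Hasselbalch gives pH = pKa = -log(6.61e-05) = 4.18.

pH = pKa = 4.18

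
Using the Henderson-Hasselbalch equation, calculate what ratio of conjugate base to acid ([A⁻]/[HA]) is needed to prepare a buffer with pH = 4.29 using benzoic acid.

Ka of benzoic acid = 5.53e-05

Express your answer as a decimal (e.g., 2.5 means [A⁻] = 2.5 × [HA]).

pKa = -log(5.53e-05) = 4.2573. pH = pKa + log([A⁻]/[HA]), so log([A⁻]/[HA]) = pH − pKa = 4.29 − 4.2573 = 0.0327. [A⁻]/[HA] = 10^(0.0327) = 1.08

[A⁻]/[HA] = 1.08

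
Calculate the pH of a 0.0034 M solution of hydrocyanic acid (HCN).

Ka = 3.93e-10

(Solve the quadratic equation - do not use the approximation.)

x² + Ka×x - Ka×C = 0. Using quadratic formula: [H⁺] = 1.1557e-06

pH = 5.94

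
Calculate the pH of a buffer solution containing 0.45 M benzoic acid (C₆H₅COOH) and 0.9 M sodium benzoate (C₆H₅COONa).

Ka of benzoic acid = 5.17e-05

pKa = -log(5.17e-05) = 4.29. pH = pKa + log([A⁻]/[HA]) = 4.29 + log(0.9/0.45)

pH = 4.59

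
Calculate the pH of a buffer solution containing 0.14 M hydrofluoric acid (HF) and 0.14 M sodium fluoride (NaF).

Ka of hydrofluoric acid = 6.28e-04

pKa = -log(6.28e-04) = 3.20. pH = pKa + log([A⁻]/[HA]) = 3.20 + log(0.14/0.14)

pH = 3.20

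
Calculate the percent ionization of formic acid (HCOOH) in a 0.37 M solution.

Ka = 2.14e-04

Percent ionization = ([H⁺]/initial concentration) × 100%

Using Ka equilibrium: x² + Ka×x - Ka×C = 0. Solving: [H⁺] = 8.7920e-03. Percent = (8.7920e-03/0.37) × 100

Percent ionization = 2.38%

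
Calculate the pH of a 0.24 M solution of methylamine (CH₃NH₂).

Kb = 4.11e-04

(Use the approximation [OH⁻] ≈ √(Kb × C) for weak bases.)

[OH⁻] = √(Kb × C) = √(4.11e-04 × 0.24) = 9.9318e-03. pOH = 2.00, pH = 14 - pOH

pH = 12.00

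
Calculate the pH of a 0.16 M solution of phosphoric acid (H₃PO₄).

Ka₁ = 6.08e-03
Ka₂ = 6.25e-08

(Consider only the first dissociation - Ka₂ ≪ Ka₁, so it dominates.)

First dissociation dominates. From Ka₁ = [H⁺][HA⁻]/[H₂A], x² + Ka₁·x − Ka₁·C = 0 with C = 0.16 M and Ka₁ = 6.08e-03. Solving: [H⁺] = (−Ka₁ + √(Ka₁² + 4·Ka₁·C)) / 2 = 2.8298e-02 M. pH = -log(2.8298e-02) = 1.55.

pH = 1.55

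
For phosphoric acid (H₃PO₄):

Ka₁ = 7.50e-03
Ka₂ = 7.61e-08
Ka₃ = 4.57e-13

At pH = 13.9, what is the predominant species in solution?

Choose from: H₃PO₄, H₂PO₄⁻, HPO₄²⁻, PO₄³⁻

pKa₁ = 2.12, pKa₂ = 7.12, pKa₃ = 12.34. For a polyprotic acid the predominant species crosses at each pKa: below pKa_n the protonated form dominates, above it the deprotonated form does. At pH = 13.9, the predominant species is PO₄³⁻.

PO₄³⁻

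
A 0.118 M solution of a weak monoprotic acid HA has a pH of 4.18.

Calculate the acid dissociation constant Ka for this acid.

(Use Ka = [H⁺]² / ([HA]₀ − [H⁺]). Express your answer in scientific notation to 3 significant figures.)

[H⁺] = 10^(−pH) = 10^(−4.18) = 6.607e-05 M. For HA ⇌ H⁺ + A⁻, Ka = [H⁺][A⁻]/[HA] = [H⁺]² / ([HA]₀ − [H⁺]) = (6.607e-05)² / (0.118 − 6.607e-05) = 3.70e-08.

K_a = 3.70e-08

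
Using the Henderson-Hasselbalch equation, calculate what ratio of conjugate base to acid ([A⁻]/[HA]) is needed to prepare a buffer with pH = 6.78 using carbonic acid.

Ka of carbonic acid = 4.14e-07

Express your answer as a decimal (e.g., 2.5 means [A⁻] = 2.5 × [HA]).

pKa = -log(4.14e-07) = 6.3830. pH = pKa + log([A⁻]/[HA]), so log([A⁻]/[HA]) = pH − pKa = 6.78 − 6.3830 = 0.3970. [A⁻]/[HA] = 10^(0.3970) = 2.49

[A⁻]/[HA] = 2.49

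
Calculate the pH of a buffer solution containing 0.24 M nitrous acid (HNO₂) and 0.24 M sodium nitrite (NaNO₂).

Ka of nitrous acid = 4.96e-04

pKa = -log(4.96e-04) = 3.30. pH = pKa + log([A⁻]/[HA]) = 3.30 + log(0.24/0.24)

pH = 3.30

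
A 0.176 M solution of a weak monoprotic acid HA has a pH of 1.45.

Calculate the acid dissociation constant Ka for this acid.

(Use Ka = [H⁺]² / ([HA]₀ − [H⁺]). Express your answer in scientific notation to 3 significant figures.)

[H⁺] = 10^(−pH) = 10^(−1.45) = 3.548e-02 M. For HA ⇌ H⁺ + A⁻, Ka = [H⁺][A⁻]/[HA] = [H⁺]² / ([HA]₀ − [H⁺]) = (3.548e-02)² / (0.176 − 3.548e-02) = 8.96e-03.

K_a = 8.96e-03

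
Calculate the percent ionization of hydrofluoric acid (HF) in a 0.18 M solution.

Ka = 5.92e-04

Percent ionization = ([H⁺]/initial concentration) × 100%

Using Ka equilibrium: x² + Ka×x - Ka×C = 0. Solving: [H⁺] = 1.0031e-02. Percent = (1.0031e-02/0.18) × 100

Percent ionization = 5.57%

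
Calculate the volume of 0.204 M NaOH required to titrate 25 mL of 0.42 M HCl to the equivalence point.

At equivalence: moles acid = moles base. moles HCl = 0.42 × 25/1000 = 0.0105 mol. V_base = moles / 0.204 × 1000 = 51.5 mL.

V_{base} = 51.5 mL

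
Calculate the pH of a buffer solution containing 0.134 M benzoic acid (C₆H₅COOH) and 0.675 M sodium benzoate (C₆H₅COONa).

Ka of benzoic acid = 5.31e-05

pKa = -log(5.31e-05) = 4.27. pH = pKa + log([A⁻]/[HA]) = 4.27 + log(0.675/0.134)

pH = 4.98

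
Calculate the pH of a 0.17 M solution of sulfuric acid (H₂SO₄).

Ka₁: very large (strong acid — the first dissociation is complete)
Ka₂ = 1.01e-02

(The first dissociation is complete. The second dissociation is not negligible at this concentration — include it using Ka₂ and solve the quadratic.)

First dissociation is complete: [H⁺]₀ = [HSO₄⁻]₀ = C = 0.17 M. Second dissociation HSO₄⁻ ⇌ H⁺ + SO₄²⁻: let x = [SO₄²⁻]. Ka₂ = (C + x)·x / (C − x) = 1.01e-02 → x² + (C + Ka₂)·x − Ka₂·C = 0 → x² + 0.18010·x − 1.717e-03 = 0. x = (−0.18010 + √(0.18010² + 4 × 1.717e-03)) / 2 = 9.0762e-03 M. [H⁺] = C + x = 0.17 + 9.0762e-03 = 1.7908e-01 M. pH = -log(1.7908e-01) = 0.75.

pH = 0.75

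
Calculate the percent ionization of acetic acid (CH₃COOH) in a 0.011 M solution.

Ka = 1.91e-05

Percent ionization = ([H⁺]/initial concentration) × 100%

Using Ka equilibrium: x² + Ka×x - Ka×C = 0. Solving: [H⁺] = 4.4892e-04. Percent = (4.4892e-04/0.011) × 100

Percent ionization = 4.08%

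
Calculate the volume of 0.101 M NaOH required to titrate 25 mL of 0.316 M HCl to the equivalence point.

At equivalence: moles acid = moles base. moles HCl = 0.316 × 25/1000 = 0.0079 mol. V_base = moles / 0.101 × 1000 = 78.2 mL.

V_{base} = 78.2 mL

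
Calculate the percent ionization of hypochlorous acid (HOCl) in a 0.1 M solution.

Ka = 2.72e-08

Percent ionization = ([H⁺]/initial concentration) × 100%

Using Ka equilibrium: x² + Ka×x - Ka×C = 0. Solving: [H⁺] = 5.2140e-05. Percent = (5.2140e-05/0.1) × 100

Percent ionization = 0.0521%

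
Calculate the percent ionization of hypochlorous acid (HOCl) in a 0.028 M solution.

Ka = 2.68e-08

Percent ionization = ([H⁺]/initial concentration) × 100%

Using Ka equilibrium: x² + Ka×x - Ka×C = 0. Solving: [H⁺] = 2.7380e-05. Percent = (2.7380e-05/0.028) × 100

Percent ionization = 0.0978%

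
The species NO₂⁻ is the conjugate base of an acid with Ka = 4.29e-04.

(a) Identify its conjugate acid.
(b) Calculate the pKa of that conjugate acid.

(a) The conjugate acid is formed by adding one H⁺ to NO₂⁻, giving HNO₂. (b) pKa = -log(Ka) = -log(4.29e-04) = 3.37.

Conjugate acid: HNO₂; pK_a = 3.37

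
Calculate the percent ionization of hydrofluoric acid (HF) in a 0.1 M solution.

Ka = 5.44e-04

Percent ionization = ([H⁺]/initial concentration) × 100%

Using Ka equilibrium: x² + Ka×x - Ka×C = 0. Solving: [H⁺] = 7.1086e-03. Percent = (7.1086e-03/0.1) × 100

Percent ionization = 7.11%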